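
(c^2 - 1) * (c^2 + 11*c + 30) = c^4 + 11*c^3 + 29*c^2 - 11*c - 30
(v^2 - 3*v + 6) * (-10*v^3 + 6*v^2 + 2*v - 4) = -10*v^5 + 36*v^4 - 76*v^3 + 26*v^2 + 24*v - 24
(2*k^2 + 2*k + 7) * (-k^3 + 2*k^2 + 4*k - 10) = -2*k^5 + 2*k^4 + 5*k^3 + 2*k^2 + 8*k - 70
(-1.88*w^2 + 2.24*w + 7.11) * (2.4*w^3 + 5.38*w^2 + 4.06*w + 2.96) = -4.512*w^5 - 4.7384*w^4 + 21.4824*w^3 + 41.7814*w^2 + 35.497*w + 21.0456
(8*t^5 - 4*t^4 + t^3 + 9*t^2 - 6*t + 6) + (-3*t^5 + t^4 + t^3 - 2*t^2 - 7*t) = 5*t^5 - 3*t^4 + 2*t^3 + 7*t^2 - 13*t + 6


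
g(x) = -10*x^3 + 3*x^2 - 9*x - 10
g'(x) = -30*x^2 + 6*x - 9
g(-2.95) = 299.38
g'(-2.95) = -287.78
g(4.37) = -826.57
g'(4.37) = -555.69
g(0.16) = -11.40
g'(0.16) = -8.81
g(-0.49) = -3.69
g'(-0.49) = -19.14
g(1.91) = -85.92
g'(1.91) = -106.98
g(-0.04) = -9.63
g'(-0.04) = -9.29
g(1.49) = -49.83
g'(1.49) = -66.66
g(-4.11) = 771.93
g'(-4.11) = -540.42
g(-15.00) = 34550.00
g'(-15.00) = -6849.00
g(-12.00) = 17810.00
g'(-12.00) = -4401.00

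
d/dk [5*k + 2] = 5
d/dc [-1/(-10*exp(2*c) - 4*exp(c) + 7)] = (-20*exp(c) - 4)*exp(c)/(10*exp(2*c) + 4*exp(c) - 7)^2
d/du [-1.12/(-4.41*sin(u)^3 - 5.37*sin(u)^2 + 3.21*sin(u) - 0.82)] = (-14.8176*sin(u)^2 - 12.0288*sin(u) + 3.5952)*cos(u)/(4.41*sin(u)^3 + 5.37*sin(u)^2 - 3.21*sin(u) + 0.82)^2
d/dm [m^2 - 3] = 2*m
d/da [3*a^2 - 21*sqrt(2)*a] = 6*a - 21*sqrt(2)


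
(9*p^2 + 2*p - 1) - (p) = 9*p^2 + p - 1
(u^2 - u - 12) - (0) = u^2 - u - 12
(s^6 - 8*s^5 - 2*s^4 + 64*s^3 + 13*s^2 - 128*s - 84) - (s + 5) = s^6 - 8*s^5 - 2*s^4 + 64*s^3 + 13*s^2 - 129*s - 89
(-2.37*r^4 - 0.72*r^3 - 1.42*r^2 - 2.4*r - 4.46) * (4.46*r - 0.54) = -10.5702*r^5 - 1.9314*r^4 - 5.9444*r^3 - 9.9372*r^2 - 18.5956*r + 2.4084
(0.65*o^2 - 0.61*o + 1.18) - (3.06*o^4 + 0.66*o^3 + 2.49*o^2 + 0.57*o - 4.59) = -3.06*o^4 - 0.66*o^3 - 1.84*o^2 - 1.18*o + 5.77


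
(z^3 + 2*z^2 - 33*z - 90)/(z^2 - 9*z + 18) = (z^2 + 8*z + 15)/(z - 3)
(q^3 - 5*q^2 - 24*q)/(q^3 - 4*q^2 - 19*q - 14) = q*(-q^2 + 5*q + 24)/(-q^3 + 4*q^2 + 19*q + 14)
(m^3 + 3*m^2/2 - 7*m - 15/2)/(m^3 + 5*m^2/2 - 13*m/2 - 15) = (m + 1)/(m + 2)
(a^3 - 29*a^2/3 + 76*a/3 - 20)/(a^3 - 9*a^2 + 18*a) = (3*a^2 - 11*a + 10)/(3*a*(a - 3))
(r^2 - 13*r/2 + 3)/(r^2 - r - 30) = (r - 1/2)/(r + 5)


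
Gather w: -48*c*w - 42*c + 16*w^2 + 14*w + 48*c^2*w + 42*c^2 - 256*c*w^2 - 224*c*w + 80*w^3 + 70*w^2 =42*c^2 - 42*c + 80*w^3 + w^2*(86 - 256*c) + w*(48*c^2 - 272*c + 14)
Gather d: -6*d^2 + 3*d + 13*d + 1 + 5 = -6*d^2 + 16*d + 6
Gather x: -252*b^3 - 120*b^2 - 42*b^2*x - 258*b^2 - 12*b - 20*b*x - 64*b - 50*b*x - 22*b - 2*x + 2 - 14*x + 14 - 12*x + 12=-252*b^3 - 378*b^2 - 98*b + x*(-42*b^2 - 70*b - 28) + 28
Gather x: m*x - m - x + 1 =-m + x*(m - 1) + 1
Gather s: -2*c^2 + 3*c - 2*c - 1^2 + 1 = -2*c^2 + c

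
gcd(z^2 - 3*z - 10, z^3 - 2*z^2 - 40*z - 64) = z + 2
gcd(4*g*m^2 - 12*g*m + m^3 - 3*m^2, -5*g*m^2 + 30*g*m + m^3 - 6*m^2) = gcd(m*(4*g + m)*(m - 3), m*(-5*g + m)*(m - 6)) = m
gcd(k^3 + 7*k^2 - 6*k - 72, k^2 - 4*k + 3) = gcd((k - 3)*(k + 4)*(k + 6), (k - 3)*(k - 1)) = k - 3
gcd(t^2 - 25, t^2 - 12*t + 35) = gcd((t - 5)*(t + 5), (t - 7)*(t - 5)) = t - 5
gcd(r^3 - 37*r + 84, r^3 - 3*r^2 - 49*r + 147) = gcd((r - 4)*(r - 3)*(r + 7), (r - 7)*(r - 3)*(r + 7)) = r^2 + 4*r - 21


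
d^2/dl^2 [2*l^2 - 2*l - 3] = 4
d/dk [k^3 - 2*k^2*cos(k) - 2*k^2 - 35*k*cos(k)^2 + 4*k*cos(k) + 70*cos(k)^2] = 2*k^2*sin(k) + 3*k^2 + 35*k*sin(2*k) - 4*sqrt(2)*k*sin(k + pi/4) - 4*k - 70*sin(2*k) + 4*cos(k) - 35*cos(2*k)/2 - 35/2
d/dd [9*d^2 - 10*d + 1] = 18*d - 10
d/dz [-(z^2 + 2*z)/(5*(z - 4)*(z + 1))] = (z^2 + 8*z/5 + 8/5)/(z^4 - 6*z^3 + z^2 + 24*z + 16)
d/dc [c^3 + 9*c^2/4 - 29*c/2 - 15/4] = 3*c^2 + 9*c/2 - 29/2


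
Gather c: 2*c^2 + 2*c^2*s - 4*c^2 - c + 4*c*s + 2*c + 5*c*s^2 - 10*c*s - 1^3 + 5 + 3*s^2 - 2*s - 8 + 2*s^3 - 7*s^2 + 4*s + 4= c^2*(2*s - 2) + c*(5*s^2 - 6*s + 1) + 2*s^3 - 4*s^2 + 2*s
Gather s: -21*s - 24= -21*s - 24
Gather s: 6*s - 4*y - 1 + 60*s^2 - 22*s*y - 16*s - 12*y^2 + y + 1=60*s^2 + s*(-22*y - 10) - 12*y^2 - 3*y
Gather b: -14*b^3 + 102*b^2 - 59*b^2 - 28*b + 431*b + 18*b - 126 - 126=-14*b^3 + 43*b^2 + 421*b - 252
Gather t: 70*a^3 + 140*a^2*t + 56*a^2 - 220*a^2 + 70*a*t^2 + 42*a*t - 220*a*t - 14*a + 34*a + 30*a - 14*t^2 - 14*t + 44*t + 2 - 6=70*a^3 - 164*a^2 + 50*a + t^2*(70*a - 14) + t*(140*a^2 - 178*a + 30) - 4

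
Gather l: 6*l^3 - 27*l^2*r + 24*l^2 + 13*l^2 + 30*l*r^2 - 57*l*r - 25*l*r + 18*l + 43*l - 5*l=6*l^3 + l^2*(37 - 27*r) + l*(30*r^2 - 82*r + 56)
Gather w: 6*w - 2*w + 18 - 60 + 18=4*w - 24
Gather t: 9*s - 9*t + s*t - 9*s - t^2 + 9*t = s*t - t^2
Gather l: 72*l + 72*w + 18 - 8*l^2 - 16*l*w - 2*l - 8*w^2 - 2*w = -8*l^2 + l*(70 - 16*w) - 8*w^2 + 70*w + 18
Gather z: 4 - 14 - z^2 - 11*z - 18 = -z^2 - 11*z - 28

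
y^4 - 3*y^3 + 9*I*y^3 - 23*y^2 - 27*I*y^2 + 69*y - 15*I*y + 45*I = (y - 3)*(y + I)*(y + 3*I)*(y + 5*I)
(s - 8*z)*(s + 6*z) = s^2 - 2*s*z - 48*z^2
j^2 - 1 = (j - 1)*(j + 1)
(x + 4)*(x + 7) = x^2 + 11*x + 28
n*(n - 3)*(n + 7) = n^3 + 4*n^2 - 21*n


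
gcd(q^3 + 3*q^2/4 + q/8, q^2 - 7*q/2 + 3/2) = 1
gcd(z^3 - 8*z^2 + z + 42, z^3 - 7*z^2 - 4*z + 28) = z^2 - 5*z - 14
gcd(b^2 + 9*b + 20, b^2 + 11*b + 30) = b + 5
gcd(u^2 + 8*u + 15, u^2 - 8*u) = 1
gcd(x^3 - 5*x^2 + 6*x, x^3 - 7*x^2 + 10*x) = x^2 - 2*x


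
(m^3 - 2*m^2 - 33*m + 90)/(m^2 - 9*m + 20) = (m^2 + 3*m - 18)/(m - 4)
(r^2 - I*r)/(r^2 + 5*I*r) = (r - I)/(r + 5*I)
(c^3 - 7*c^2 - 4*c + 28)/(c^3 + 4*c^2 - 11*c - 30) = (c^2 - 9*c + 14)/(c^2 + 2*c - 15)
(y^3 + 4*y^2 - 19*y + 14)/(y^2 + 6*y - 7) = y - 2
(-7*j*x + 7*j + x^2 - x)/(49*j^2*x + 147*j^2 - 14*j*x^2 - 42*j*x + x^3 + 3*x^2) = (x - 1)/(-7*j*x - 21*j + x^2 + 3*x)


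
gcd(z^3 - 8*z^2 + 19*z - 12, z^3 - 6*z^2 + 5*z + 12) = z^2 - 7*z + 12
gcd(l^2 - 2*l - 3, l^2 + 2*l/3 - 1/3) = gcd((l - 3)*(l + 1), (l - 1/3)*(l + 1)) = l + 1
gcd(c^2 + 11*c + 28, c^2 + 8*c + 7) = c + 7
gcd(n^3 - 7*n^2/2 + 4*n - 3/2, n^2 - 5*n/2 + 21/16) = 1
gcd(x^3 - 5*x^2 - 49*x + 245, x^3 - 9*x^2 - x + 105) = x^2 - 12*x + 35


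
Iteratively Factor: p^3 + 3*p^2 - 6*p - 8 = (p - 2)*(p^2 + 5*p + 4) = (p - 2)*(p + 4)*(p + 1)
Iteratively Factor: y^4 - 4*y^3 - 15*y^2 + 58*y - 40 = (y - 2)*(y^3 - 2*y^2 - 19*y + 20) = (y - 2)*(y - 1)*(y^2 - y - 20) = (y - 2)*(y - 1)*(y + 4)*(y - 5)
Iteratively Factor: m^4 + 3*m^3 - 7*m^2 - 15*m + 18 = (m - 1)*(m^3 + 4*m^2 - 3*m - 18) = (m - 1)*(m + 3)*(m^2 + m - 6) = (m - 1)*(m + 3)^2*(m - 2)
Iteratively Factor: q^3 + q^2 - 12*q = (q)*(q^2 + q - 12) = q*(q - 3)*(q + 4)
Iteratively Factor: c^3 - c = (c + 1)*(c^2 - c) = (c - 1)*(c + 1)*(c)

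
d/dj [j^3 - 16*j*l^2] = 3*j^2 - 16*l^2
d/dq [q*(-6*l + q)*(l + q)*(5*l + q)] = -30*l^3 - 62*l^2*q + 4*q^3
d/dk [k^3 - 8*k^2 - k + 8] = 3*k^2 - 16*k - 1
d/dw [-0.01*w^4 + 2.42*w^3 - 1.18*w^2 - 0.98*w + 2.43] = -0.04*w^3 + 7.26*w^2 - 2.36*w - 0.98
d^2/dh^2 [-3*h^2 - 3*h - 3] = -6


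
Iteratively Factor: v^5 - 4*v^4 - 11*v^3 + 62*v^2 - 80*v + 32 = (v - 2)*(v^4 - 2*v^3 - 15*v^2 + 32*v - 16) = (v - 2)*(v - 1)*(v^3 - v^2 - 16*v + 16) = (v - 4)*(v - 2)*(v - 1)*(v^2 + 3*v - 4) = (v - 4)*(v - 2)*(v - 1)^2*(v + 4)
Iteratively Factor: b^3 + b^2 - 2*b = (b - 1)*(b^2 + 2*b) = (b - 1)*(b + 2)*(b)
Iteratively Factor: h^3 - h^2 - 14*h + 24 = (h - 2)*(h^2 + h - 12) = (h - 2)*(h + 4)*(h - 3)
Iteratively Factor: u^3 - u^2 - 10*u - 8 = (u + 1)*(u^2 - 2*u - 8) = (u + 1)*(u + 2)*(u - 4)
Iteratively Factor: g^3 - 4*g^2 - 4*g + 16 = (g - 4)*(g^2 - 4) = (g - 4)*(g + 2)*(g - 2)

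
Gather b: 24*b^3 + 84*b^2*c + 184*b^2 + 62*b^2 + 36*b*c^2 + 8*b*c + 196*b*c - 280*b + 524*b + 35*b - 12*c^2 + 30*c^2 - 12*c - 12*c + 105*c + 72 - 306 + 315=24*b^3 + b^2*(84*c + 246) + b*(36*c^2 + 204*c + 279) + 18*c^2 + 81*c + 81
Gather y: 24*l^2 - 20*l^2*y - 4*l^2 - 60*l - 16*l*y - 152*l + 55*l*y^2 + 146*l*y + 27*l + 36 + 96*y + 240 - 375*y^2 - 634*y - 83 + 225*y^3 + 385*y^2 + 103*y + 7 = 20*l^2 - 185*l + 225*y^3 + y^2*(55*l + 10) + y*(-20*l^2 + 130*l - 435) + 200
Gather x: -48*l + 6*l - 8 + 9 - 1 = -42*l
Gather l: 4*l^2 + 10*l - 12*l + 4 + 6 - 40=4*l^2 - 2*l - 30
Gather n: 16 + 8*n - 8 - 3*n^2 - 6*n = -3*n^2 + 2*n + 8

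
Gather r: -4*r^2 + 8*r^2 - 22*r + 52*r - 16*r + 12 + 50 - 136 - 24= 4*r^2 + 14*r - 98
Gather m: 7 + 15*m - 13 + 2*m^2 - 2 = 2*m^2 + 15*m - 8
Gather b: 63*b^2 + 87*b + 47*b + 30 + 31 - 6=63*b^2 + 134*b + 55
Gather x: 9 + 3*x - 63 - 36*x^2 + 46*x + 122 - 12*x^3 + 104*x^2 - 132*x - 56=-12*x^3 + 68*x^2 - 83*x + 12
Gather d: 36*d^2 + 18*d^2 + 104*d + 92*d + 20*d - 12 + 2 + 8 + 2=54*d^2 + 216*d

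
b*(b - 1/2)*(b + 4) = b^3 + 7*b^2/2 - 2*b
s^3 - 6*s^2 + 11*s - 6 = (s - 3)*(s - 2)*(s - 1)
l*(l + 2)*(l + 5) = l^3 + 7*l^2 + 10*l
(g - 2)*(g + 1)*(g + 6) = g^3 + 5*g^2 - 8*g - 12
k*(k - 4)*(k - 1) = k^3 - 5*k^2 + 4*k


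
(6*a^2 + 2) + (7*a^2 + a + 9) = 13*a^2 + a + 11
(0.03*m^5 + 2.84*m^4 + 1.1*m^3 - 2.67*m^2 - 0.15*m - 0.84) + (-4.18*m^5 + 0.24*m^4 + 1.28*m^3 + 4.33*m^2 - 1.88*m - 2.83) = -4.15*m^5 + 3.08*m^4 + 2.38*m^3 + 1.66*m^2 - 2.03*m - 3.67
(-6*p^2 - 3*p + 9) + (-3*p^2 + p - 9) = -9*p^2 - 2*p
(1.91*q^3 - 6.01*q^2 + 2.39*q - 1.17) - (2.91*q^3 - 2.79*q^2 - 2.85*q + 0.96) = -1.0*q^3 - 3.22*q^2 + 5.24*q - 2.13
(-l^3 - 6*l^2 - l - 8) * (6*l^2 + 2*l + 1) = -6*l^5 - 38*l^4 - 19*l^3 - 56*l^2 - 17*l - 8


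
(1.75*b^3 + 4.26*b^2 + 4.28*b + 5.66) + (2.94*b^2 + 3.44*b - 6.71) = 1.75*b^3 + 7.2*b^2 + 7.72*b - 1.05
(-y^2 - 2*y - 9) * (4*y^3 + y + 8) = -4*y^5 - 8*y^4 - 37*y^3 - 10*y^2 - 25*y - 72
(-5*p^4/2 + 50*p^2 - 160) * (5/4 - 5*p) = 25*p^5/2 - 25*p^4/8 - 250*p^3 + 125*p^2/2 + 800*p - 200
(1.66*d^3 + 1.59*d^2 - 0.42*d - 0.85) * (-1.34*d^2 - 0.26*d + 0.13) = -2.2244*d^5 - 2.5622*d^4 + 0.3652*d^3 + 1.4549*d^2 + 0.1664*d - 0.1105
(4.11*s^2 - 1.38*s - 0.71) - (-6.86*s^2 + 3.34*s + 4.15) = 10.97*s^2 - 4.72*s - 4.86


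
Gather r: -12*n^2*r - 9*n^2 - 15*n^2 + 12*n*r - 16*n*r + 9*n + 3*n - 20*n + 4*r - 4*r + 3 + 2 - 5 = -24*n^2 - 8*n + r*(-12*n^2 - 4*n)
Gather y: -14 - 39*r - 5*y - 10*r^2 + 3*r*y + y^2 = -10*r^2 - 39*r + y^2 + y*(3*r - 5) - 14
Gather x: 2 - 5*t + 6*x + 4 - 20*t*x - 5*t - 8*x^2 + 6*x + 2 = -10*t - 8*x^2 + x*(12 - 20*t) + 8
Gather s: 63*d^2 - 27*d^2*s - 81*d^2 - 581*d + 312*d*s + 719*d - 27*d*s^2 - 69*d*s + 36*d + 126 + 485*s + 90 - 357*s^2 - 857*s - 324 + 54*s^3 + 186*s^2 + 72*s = -18*d^2 + 174*d + 54*s^3 + s^2*(-27*d - 171) + s*(-27*d^2 + 243*d - 300) - 108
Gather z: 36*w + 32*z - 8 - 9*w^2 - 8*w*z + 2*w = -9*w^2 + 38*w + z*(32 - 8*w) - 8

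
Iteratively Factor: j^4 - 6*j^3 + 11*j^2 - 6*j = (j - 3)*(j^3 - 3*j^2 + 2*j) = j*(j - 3)*(j^2 - 3*j + 2) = j*(j - 3)*(j - 2)*(j - 1)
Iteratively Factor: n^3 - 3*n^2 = (n)*(n^2 - 3*n) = n^2*(n - 3)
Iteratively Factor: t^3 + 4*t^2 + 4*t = (t + 2)*(t^2 + 2*t) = (t + 2)^2*(t)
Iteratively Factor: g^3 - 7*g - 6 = (g - 3)*(g^2 + 3*g + 2) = (g - 3)*(g + 2)*(g + 1)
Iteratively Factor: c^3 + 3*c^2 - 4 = (c + 2)*(c^2 + c - 2) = (c + 2)^2*(c - 1)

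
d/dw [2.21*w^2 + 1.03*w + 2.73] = 4.42*w + 1.03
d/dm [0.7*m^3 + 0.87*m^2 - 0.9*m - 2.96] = 2.1*m^2 + 1.74*m - 0.9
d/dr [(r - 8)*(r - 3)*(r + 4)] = 3*r^2 - 14*r - 20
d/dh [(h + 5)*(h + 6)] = 2*h + 11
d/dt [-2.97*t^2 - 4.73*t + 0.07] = -5.94*t - 4.73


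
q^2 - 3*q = q*(q - 3)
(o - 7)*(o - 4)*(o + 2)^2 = o^4 - 7*o^3 - 12*o^2 + 68*o + 112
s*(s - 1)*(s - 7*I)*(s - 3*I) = s^4 - s^3 - 10*I*s^3 - 21*s^2 + 10*I*s^2 + 21*s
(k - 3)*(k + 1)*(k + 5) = k^3 + 3*k^2 - 13*k - 15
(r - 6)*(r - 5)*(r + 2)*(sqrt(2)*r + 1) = sqrt(2)*r^4 - 9*sqrt(2)*r^3 + r^3 - 9*r^2 + 8*sqrt(2)*r^2 + 8*r + 60*sqrt(2)*r + 60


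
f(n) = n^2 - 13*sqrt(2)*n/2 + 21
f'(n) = 2*n - 13*sqrt(2)/2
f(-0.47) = 25.54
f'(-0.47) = -10.13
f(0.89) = 13.61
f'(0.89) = -7.41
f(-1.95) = 42.73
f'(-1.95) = -13.09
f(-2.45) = 49.52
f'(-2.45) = -14.09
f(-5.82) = 108.37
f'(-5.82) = -20.83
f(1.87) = 7.31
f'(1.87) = -5.45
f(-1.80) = 40.79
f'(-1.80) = -12.79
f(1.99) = 6.67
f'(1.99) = -5.21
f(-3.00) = 57.58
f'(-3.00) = -15.19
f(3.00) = 2.42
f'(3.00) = -3.19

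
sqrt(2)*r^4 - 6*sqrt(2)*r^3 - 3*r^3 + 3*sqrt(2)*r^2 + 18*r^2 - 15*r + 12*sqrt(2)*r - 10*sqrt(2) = (r - 5)*(r - 1)*(r - 2*sqrt(2))*(sqrt(2)*r + 1)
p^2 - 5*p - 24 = (p - 8)*(p + 3)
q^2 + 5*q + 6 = (q + 2)*(q + 3)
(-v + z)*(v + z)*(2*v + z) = -2*v^3 - v^2*z + 2*v*z^2 + z^3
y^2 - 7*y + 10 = (y - 5)*(y - 2)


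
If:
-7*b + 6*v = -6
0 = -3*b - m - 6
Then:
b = 6*v/7 + 6/7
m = -18*v/7 - 60/7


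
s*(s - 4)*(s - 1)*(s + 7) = s^4 + 2*s^3 - 31*s^2 + 28*s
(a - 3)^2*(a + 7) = a^3 + a^2 - 33*a + 63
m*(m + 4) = m^2 + 4*m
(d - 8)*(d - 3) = d^2 - 11*d + 24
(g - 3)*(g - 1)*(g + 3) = g^3 - g^2 - 9*g + 9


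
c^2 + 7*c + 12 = (c + 3)*(c + 4)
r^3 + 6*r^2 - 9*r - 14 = (r - 2)*(r + 1)*(r + 7)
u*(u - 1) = u^2 - u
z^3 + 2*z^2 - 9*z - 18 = (z - 3)*(z + 2)*(z + 3)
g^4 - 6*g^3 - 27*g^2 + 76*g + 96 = (g - 8)*(g - 3)*(g + 1)*(g + 4)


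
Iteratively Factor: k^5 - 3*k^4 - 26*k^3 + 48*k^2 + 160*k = (k - 4)*(k^4 + k^3 - 22*k^2 - 40*k) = (k - 5)*(k - 4)*(k^3 + 6*k^2 + 8*k) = (k - 5)*(k - 4)*(k + 4)*(k^2 + 2*k) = k*(k - 5)*(k - 4)*(k + 4)*(k + 2)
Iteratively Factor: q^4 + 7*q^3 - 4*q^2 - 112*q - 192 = (q - 4)*(q^3 + 11*q^2 + 40*q + 48) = (q - 4)*(q + 3)*(q^2 + 8*q + 16) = (q - 4)*(q + 3)*(q + 4)*(q + 4)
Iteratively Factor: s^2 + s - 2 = (s - 1)*(s + 2)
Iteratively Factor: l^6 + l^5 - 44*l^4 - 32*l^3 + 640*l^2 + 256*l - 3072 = (l - 4)*(l^5 + 5*l^4 - 24*l^3 - 128*l^2 + 128*l + 768) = (l - 4)*(l + 4)*(l^4 + l^3 - 28*l^2 - 16*l + 192) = (l - 4)*(l + 4)^2*(l^3 - 3*l^2 - 16*l + 48) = (l - 4)^2*(l + 4)^2*(l^2 + l - 12) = (l - 4)^2*(l - 3)*(l + 4)^2*(l + 4)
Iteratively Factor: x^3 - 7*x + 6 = (x + 3)*(x^2 - 3*x + 2) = (x - 1)*(x + 3)*(x - 2)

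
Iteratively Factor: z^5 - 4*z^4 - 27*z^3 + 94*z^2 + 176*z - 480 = (z + 4)*(z^4 - 8*z^3 + 5*z^2 + 74*z - 120) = (z - 2)*(z + 4)*(z^3 - 6*z^2 - 7*z + 60) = (z - 5)*(z - 2)*(z + 4)*(z^2 - z - 12) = (z - 5)*(z - 4)*(z - 2)*(z + 4)*(z + 3)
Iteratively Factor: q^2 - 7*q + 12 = (q - 4)*(q - 3)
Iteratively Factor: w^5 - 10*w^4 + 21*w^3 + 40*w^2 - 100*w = (w)*(w^4 - 10*w^3 + 21*w^2 + 40*w - 100) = w*(w - 2)*(w^3 - 8*w^2 + 5*w + 50) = w*(w - 5)*(w - 2)*(w^2 - 3*w - 10) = w*(w - 5)*(w - 2)*(w + 2)*(w - 5)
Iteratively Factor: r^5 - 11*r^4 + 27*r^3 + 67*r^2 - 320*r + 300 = (r - 2)*(r^4 - 9*r^3 + 9*r^2 + 85*r - 150) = (r - 5)*(r - 2)*(r^3 - 4*r^2 - 11*r + 30) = (r - 5)*(r - 2)^2*(r^2 - 2*r - 15) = (r - 5)*(r - 2)^2*(r + 3)*(r - 5)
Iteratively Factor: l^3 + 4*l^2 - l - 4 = (l - 1)*(l^2 + 5*l + 4) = (l - 1)*(l + 4)*(l + 1)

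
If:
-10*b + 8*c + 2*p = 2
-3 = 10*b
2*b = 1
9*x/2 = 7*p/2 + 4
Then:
No Solution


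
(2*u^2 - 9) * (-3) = 27 - 6*u^2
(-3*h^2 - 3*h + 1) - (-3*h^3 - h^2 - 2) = 3*h^3 - 2*h^2 - 3*h + 3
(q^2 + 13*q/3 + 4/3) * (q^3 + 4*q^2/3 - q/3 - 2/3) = q^5 + 17*q^4/3 + 61*q^3/9 - q^2/3 - 10*q/3 - 8/9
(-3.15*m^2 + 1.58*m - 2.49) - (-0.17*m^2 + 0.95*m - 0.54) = -2.98*m^2 + 0.63*m - 1.95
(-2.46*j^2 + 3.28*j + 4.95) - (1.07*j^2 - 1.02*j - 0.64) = -3.53*j^2 + 4.3*j + 5.59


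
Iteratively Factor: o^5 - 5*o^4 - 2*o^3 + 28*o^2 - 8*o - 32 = (o - 2)*(o^4 - 3*o^3 - 8*o^2 + 12*o + 16) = (o - 2)^2*(o^3 - o^2 - 10*o - 8) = (o - 2)^2*(o + 2)*(o^2 - 3*o - 4) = (o - 4)*(o - 2)^2*(o + 2)*(o + 1)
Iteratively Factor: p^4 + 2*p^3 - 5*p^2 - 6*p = (p + 3)*(p^3 - p^2 - 2*p) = (p - 2)*(p + 3)*(p^2 + p) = (p - 2)*(p + 1)*(p + 3)*(p)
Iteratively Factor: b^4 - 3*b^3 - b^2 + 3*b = (b - 1)*(b^3 - 2*b^2 - 3*b) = b*(b - 1)*(b^2 - 2*b - 3) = b*(b - 1)*(b + 1)*(b - 3)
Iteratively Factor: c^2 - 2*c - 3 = (c - 3)*(c + 1)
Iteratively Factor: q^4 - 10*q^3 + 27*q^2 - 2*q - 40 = (q - 2)*(q^3 - 8*q^2 + 11*q + 20) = (q - 2)*(q + 1)*(q^2 - 9*q + 20) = (q - 5)*(q - 2)*(q + 1)*(q - 4)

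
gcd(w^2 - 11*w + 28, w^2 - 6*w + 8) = w - 4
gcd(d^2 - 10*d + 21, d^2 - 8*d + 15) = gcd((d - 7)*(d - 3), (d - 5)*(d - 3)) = d - 3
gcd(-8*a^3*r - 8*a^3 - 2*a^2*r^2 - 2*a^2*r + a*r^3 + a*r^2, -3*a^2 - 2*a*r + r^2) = 1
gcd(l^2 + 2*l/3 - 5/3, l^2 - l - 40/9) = l + 5/3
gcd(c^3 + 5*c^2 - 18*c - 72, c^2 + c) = 1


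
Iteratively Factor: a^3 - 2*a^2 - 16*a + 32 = (a + 4)*(a^2 - 6*a + 8) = (a - 4)*(a + 4)*(a - 2)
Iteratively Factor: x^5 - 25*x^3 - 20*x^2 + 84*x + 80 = (x + 1)*(x^4 - x^3 - 24*x^2 + 4*x + 80) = (x - 2)*(x + 1)*(x^3 + x^2 - 22*x - 40) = (x - 2)*(x + 1)*(x + 2)*(x^2 - x - 20) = (x - 2)*(x + 1)*(x + 2)*(x + 4)*(x - 5)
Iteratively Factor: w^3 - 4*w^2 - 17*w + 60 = (w - 5)*(w^2 + w - 12) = (w - 5)*(w + 4)*(w - 3)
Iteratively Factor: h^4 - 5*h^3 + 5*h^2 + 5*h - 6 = (h - 3)*(h^3 - 2*h^2 - h + 2) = (h - 3)*(h + 1)*(h^2 - 3*h + 2) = (h - 3)*(h - 1)*(h + 1)*(h - 2)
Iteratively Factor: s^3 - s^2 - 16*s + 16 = (s + 4)*(s^2 - 5*s + 4) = (s - 1)*(s + 4)*(s - 4)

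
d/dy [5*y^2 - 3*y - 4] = 10*y - 3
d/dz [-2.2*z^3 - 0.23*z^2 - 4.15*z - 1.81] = -6.6*z^2 - 0.46*z - 4.15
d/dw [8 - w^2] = -2*w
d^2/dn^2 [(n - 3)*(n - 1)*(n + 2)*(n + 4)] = 12*n^2 + 12*n - 26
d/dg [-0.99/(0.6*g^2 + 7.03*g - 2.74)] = (1.188*g + 6.9597)/(0.6*g^2 + 7.03*g - 2.74)^2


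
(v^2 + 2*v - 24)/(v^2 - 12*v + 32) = (v + 6)/(v - 8)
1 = 1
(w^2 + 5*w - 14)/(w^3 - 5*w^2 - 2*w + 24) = (w^2 + 5*w - 14)/(w^3 - 5*w^2 - 2*w + 24)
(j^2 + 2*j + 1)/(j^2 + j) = (j + 1)/j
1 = 1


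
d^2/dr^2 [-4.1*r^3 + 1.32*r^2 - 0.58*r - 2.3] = 2.64 - 24.6*r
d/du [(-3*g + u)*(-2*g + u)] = -5*g + 2*u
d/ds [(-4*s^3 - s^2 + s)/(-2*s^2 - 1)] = (8*s^4 + 14*s^2 + 2*s - 1)/(4*s^4 + 4*s^2 + 1)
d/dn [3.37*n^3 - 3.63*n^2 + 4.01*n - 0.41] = 10.11*n^2 - 7.26*n + 4.01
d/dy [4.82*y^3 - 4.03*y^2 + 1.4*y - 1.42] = 14.46*y^2 - 8.06*y + 1.4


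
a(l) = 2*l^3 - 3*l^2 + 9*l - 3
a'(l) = 6*l^2 - 6*l + 9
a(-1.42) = -27.56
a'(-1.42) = 29.62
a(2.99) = 50.55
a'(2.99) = 44.70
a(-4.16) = -236.34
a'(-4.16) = 137.79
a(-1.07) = -18.51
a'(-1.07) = 22.29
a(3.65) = 87.14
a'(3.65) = 67.04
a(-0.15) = -4.42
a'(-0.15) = 10.04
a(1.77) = 14.62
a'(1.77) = 17.18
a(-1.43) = -27.85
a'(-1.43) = 29.85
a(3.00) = 51.00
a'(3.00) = 45.00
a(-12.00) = -3999.00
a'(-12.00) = 945.00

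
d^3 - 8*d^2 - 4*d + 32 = (d - 8)*(d - 2)*(d + 2)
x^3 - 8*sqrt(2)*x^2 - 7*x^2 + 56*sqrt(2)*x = x*(x - 7)*(x - 8*sqrt(2))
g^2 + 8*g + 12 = (g + 2)*(g + 6)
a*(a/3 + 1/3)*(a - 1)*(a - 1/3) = a^4/3 - a^3/9 - a^2/3 + a/9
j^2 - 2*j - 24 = (j - 6)*(j + 4)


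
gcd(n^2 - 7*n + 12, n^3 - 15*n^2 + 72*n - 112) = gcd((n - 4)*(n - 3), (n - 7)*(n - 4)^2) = n - 4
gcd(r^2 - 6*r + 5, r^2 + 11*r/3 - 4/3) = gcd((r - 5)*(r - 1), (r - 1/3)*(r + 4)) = 1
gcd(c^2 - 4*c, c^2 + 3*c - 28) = c - 4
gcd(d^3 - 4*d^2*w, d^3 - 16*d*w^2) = -d^2 + 4*d*w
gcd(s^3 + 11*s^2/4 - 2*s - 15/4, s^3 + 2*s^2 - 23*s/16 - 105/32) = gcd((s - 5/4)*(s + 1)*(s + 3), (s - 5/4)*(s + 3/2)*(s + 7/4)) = s - 5/4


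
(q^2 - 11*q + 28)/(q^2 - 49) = (q - 4)/(q + 7)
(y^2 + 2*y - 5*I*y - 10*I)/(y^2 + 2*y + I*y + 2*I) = (y - 5*I)/(y + I)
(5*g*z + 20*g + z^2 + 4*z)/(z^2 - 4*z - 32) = (5*g + z)/(z - 8)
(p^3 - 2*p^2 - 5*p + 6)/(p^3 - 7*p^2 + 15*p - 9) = (p + 2)/(p - 3)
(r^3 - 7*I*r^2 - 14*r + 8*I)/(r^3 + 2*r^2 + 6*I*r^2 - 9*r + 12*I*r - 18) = (r^3 - 7*I*r^2 - 14*r + 8*I)/(r^3 + r^2*(2 + 6*I) + r*(-9 + 12*I) - 18)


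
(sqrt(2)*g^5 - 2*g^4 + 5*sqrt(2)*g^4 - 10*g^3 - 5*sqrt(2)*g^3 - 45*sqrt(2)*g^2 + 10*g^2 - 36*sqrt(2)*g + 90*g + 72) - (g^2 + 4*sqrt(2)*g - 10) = sqrt(2)*g^5 - 2*g^4 + 5*sqrt(2)*g^4 - 10*g^3 - 5*sqrt(2)*g^3 - 45*sqrt(2)*g^2 + 9*g^2 - 40*sqrt(2)*g + 90*g + 82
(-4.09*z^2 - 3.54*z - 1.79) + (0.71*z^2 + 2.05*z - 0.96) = -3.38*z^2 - 1.49*z - 2.75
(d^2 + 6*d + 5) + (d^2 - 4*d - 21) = 2*d^2 + 2*d - 16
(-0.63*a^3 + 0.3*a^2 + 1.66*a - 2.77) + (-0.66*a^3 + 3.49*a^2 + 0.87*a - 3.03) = -1.29*a^3 + 3.79*a^2 + 2.53*a - 5.8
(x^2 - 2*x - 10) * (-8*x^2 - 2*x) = -8*x^4 + 14*x^3 + 84*x^2 + 20*x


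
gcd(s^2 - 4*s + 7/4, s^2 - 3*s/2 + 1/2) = s - 1/2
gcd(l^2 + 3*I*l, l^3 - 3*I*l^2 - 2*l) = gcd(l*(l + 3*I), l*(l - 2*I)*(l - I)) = l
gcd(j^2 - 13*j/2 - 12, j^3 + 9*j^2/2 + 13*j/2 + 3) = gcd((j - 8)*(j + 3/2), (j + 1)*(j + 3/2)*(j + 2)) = j + 3/2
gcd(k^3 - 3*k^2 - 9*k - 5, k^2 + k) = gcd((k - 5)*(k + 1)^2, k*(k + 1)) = k + 1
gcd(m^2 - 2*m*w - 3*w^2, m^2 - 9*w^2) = -m + 3*w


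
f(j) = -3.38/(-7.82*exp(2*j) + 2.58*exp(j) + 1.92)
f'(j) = -3.38*(15.64*exp(2*j) - 2.58*exp(j))/(-7.82*exp(2*j) + 2.58*exp(j) + 1.92)^2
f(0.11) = 0.68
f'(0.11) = -2.30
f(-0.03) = 1.15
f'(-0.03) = -4.78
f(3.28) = 0.00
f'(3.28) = -0.00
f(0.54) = 0.20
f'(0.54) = -0.51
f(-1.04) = -1.82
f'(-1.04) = -1.02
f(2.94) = 0.00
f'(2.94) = -0.00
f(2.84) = 0.00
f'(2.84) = -0.00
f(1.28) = 0.04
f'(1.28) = -0.08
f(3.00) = 0.00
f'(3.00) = 0.00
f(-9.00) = -1.76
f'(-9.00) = 0.00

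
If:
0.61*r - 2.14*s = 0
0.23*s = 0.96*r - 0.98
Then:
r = 1.10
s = 0.31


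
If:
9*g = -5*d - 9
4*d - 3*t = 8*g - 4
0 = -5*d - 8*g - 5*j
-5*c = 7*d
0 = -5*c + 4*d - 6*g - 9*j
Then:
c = -441/575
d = 63/115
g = -30/23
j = 177/115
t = 1912/345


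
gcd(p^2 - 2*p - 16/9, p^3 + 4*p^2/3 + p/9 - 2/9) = p + 2/3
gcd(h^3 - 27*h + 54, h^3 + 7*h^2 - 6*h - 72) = h^2 + 3*h - 18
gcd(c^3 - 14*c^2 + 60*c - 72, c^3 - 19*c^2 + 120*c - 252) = c^2 - 12*c + 36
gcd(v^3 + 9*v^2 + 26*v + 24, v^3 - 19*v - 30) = v^2 + 5*v + 6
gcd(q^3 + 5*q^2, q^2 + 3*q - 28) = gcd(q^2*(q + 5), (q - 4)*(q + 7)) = 1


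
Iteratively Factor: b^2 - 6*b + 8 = (b - 2)*(b - 4)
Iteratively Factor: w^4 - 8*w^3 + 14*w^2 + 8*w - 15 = (w - 1)*(w^3 - 7*w^2 + 7*w + 15) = (w - 3)*(w - 1)*(w^2 - 4*w - 5) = (w - 3)*(w - 1)*(w + 1)*(w - 5)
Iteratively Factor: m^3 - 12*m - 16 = (m + 2)*(m^2 - 2*m - 8) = (m - 4)*(m + 2)*(m + 2)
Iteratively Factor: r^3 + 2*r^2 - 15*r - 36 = (r + 3)*(r^2 - r - 12) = (r - 4)*(r + 3)*(r + 3)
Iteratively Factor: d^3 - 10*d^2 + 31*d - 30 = (d - 5)*(d^2 - 5*d + 6) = (d - 5)*(d - 3)*(d - 2)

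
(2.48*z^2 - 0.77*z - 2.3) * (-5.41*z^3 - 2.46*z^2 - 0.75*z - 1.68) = -13.4168*z^5 - 1.9351*z^4 + 12.4772*z^3 + 2.0691*z^2 + 3.0186*z + 3.864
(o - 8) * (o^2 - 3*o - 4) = o^3 - 11*o^2 + 20*o + 32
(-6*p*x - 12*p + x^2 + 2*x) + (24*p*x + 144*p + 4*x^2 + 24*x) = 18*p*x + 132*p + 5*x^2 + 26*x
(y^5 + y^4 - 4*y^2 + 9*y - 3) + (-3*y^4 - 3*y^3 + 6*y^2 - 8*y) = y^5 - 2*y^4 - 3*y^3 + 2*y^2 + y - 3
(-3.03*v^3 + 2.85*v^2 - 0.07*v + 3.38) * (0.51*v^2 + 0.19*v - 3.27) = -1.5453*v^5 + 0.8778*v^4 + 10.4139*v^3 - 7.609*v^2 + 0.8711*v - 11.0526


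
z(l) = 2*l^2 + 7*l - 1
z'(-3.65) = -7.60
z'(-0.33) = 5.68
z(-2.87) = -4.62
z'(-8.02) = -25.08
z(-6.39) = 35.93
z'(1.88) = 14.52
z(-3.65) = 0.09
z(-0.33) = -3.09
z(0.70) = 4.88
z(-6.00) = 29.00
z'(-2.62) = -3.48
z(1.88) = 19.23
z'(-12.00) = -41.00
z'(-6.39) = -18.56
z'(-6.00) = -17.00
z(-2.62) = -5.61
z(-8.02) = 71.50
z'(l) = 4*l + 7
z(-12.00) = 203.00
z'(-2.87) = -4.48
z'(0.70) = 9.80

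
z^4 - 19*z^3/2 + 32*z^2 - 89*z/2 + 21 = (z - 7/2)*(z - 3)*(z - 2)*(z - 1)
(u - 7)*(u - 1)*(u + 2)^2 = u^4 - 4*u^3 - 21*u^2 - 4*u + 28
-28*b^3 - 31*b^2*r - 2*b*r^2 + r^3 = (-7*b + r)*(b + r)*(4*b + r)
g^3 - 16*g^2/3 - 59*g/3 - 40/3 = (g - 8)*(g + 1)*(g + 5/3)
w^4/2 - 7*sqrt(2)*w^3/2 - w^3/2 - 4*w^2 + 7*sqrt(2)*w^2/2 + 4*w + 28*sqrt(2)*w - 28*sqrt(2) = (w/2 + sqrt(2))*(w - 1)*(w - 7*sqrt(2))*(w - 2*sqrt(2))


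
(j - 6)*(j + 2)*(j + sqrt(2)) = j^3 - 4*j^2 + sqrt(2)*j^2 - 12*j - 4*sqrt(2)*j - 12*sqrt(2)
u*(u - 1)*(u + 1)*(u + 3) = u^4 + 3*u^3 - u^2 - 3*u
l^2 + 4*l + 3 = (l + 1)*(l + 3)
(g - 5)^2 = g^2 - 10*g + 25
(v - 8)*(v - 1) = v^2 - 9*v + 8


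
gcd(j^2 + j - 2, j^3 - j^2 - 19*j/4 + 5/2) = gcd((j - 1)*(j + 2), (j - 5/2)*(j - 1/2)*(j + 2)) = j + 2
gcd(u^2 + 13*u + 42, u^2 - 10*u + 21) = 1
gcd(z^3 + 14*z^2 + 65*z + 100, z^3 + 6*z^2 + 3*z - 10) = z + 5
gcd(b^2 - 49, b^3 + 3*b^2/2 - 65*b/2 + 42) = b + 7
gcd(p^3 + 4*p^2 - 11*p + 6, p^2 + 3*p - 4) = p - 1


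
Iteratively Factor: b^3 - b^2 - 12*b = (b)*(b^2 - b - 12) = b*(b - 4)*(b + 3)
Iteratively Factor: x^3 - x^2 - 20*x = (x)*(x^2 - x - 20) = x*(x - 5)*(x + 4)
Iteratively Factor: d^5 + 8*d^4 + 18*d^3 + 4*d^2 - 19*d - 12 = (d + 3)*(d^4 + 5*d^3 + 3*d^2 - 5*d - 4) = (d + 1)*(d + 3)*(d^3 + 4*d^2 - d - 4) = (d - 1)*(d + 1)*(d + 3)*(d^2 + 5*d + 4) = (d - 1)*(d + 1)*(d + 3)*(d + 4)*(d + 1)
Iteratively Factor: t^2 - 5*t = (t)*(t - 5)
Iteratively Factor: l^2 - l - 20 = (l + 4)*(l - 5)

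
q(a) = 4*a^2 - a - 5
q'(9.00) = 71.00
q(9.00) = 310.00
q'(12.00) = 95.00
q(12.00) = 559.00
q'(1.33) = 9.64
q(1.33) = 0.75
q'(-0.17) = -2.36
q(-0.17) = -4.71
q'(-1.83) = -15.64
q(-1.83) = 10.23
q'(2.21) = 16.68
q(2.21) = 12.33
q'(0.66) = 4.28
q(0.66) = -3.92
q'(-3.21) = -26.68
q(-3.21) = 39.43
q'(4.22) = 32.76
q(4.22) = 62.01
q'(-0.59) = -5.72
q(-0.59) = -3.02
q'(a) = 8*a - 1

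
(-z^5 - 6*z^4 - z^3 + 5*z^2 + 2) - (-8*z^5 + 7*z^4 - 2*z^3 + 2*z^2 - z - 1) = 7*z^5 - 13*z^4 + z^3 + 3*z^2 + z + 3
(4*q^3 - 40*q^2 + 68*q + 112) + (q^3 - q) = 5*q^3 - 40*q^2 + 67*q + 112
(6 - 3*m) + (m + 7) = 13 - 2*m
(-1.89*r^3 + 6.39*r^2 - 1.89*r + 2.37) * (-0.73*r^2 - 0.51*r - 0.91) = 1.3797*r^5 - 3.7008*r^4 - 0.1593*r^3 - 6.5811*r^2 + 0.5112*r - 2.1567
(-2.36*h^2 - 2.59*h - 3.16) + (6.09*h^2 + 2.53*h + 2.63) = 3.73*h^2 - 0.0600000000000001*h - 0.53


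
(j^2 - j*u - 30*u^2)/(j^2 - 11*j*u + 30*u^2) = (-j - 5*u)/(-j + 5*u)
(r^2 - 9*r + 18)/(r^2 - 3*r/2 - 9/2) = 2*(r - 6)/(2*r + 3)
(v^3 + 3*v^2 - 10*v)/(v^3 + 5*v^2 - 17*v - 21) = v*(v^2 + 3*v - 10)/(v^3 + 5*v^2 - 17*v - 21)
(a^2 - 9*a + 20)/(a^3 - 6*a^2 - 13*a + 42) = (a^2 - 9*a + 20)/(a^3 - 6*a^2 - 13*a + 42)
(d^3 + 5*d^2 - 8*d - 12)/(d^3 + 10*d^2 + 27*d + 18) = (d - 2)/(d + 3)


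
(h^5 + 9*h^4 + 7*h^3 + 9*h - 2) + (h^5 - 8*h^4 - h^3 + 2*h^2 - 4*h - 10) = 2*h^5 + h^4 + 6*h^3 + 2*h^2 + 5*h - 12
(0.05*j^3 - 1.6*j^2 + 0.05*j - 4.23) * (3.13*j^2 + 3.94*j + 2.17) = 0.1565*j^5 - 4.811*j^4 - 6.039*j^3 - 16.5149*j^2 - 16.5577*j - 9.1791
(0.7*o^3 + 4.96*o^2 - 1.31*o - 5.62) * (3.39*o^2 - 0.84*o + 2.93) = 2.373*o^5 + 16.2264*o^4 - 6.5563*o^3 - 3.4186*o^2 + 0.882499999999999*o - 16.4666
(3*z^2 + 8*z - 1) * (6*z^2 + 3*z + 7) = 18*z^4 + 57*z^3 + 39*z^2 + 53*z - 7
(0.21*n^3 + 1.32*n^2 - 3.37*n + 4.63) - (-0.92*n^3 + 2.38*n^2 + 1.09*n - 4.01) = 1.13*n^3 - 1.06*n^2 - 4.46*n + 8.64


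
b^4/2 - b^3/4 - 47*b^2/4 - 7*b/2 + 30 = (b/2 + 1)*(b - 5)*(b - 3/2)*(b + 4)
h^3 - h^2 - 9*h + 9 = (h - 3)*(h - 1)*(h + 3)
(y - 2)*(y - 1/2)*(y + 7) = y^3 + 9*y^2/2 - 33*y/2 + 7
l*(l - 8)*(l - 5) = l^3 - 13*l^2 + 40*l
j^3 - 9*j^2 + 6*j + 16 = (j - 8)*(j - 2)*(j + 1)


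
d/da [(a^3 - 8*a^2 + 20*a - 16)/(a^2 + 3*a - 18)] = (a^4 + 6*a^3 - 98*a^2 + 320*a - 312)/(a^4 + 6*a^3 - 27*a^2 - 108*a + 324)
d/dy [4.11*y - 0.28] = 4.11000000000000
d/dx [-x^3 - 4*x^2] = x*(-3*x - 8)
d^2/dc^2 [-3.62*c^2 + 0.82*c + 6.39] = -7.24000000000000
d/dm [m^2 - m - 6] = 2*m - 1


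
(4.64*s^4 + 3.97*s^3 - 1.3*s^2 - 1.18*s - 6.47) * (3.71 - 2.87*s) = -13.3168*s^5 + 5.8205*s^4 + 18.4597*s^3 - 1.4364*s^2 + 14.1911*s - 24.0037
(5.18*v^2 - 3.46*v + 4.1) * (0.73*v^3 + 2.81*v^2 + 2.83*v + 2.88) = 3.7814*v^5 + 12.03*v^4 + 7.9298*v^3 + 16.6476*v^2 + 1.6382*v + 11.808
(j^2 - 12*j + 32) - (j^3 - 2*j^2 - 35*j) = -j^3 + 3*j^2 + 23*j + 32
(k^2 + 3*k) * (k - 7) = k^3 - 4*k^2 - 21*k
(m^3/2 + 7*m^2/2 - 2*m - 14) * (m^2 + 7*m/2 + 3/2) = m^5/2 + 21*m^4/4 + 11*m^3 - 63*m^2/4 - 52*m - 21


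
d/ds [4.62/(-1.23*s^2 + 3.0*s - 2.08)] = (11.3652*s - 13.86)/(1.23*s^2 - 3.0*s + 2.08)^2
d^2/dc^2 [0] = 0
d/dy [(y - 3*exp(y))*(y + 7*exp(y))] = 4*y*exp(y) + 2*y - 42*exp(2*y) + 4*exp(y)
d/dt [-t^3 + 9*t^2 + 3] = 3*t*(6 - t)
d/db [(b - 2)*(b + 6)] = 2*b + 4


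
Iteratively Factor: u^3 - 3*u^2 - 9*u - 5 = (u + 1)*(u^2 - 4*u - 5) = (u - 5)*(u + 1)*(u + 1)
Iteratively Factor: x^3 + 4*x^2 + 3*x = (x + 3)*(x^2 + x) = (x + 1)*(x + 3)*(x)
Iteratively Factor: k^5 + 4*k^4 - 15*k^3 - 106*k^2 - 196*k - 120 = (k + 2)*(k^4 + 2*k^3 - 19*k^2 - 68*k - 60) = (k + 2)^2*(k^3 - 19*k - 30) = (k + 2)^3*(k^2 - 2*k - 15) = (k - 5)*(k + 2)^3*(k + 3)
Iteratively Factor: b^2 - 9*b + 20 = (b - 5)*(b - 4)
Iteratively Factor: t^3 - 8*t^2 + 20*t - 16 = (t - 2)*(t^2 - 6*t + 8) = (t - 4)*(t - 2)*(t - 2)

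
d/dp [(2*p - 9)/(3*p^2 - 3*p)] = (-2*p^2 + 18*p - 9)/(3*p^2*(p^2 - 2*p + 1))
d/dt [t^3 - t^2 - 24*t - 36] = 3*t^2 - 2*t - 24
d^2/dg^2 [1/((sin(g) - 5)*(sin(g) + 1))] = (-49*sin(g) + sin(3*g) - 8*cos(2*g) + 50)/((sin(g) - 5)^3*(sin(g) + 1)^2)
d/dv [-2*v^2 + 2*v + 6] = 2 - 4*v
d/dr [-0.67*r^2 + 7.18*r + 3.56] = 7.18 - 1.34*r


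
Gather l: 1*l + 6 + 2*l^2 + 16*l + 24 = 2*l^2 + 17*l + 30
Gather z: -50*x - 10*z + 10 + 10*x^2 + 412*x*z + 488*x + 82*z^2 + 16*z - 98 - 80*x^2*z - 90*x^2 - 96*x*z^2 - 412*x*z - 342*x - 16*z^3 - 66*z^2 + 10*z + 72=-80*x^2 + 96*x - 16*z^3 + z^2*(16 - 96*x) + z*(16 - 80*x^2) - 16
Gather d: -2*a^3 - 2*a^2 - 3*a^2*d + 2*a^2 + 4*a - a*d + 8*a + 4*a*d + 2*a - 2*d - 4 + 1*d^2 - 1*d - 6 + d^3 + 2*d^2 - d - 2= -2*a^3 + 14*a + d^3 + 3*d^2 + d*(-3*a^2 + 3*a - 4) - 12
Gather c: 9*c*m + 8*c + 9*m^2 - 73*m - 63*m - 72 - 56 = c*(9*m + 8) + 9*m^2 - 136*m - 128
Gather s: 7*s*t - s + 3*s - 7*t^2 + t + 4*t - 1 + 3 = s*(7*t + 2) - 7*t^2 + 5*t + 2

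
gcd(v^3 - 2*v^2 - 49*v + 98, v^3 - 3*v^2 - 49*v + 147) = v^2 - 49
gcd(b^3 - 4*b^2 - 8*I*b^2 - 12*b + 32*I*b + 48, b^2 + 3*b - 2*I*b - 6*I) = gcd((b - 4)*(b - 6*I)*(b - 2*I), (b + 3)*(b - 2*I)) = b - 2*I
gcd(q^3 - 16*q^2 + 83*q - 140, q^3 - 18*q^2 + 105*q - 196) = q^2 - 11*q + 28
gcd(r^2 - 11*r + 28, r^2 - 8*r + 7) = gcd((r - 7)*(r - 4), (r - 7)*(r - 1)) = r - 7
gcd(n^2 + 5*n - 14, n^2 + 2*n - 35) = n + 7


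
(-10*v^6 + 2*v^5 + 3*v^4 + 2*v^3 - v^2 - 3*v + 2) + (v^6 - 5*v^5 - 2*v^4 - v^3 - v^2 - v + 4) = -9*v^6 - 3*v^5 + v^4 + v^3 - 2*v^2 - 4*v + 6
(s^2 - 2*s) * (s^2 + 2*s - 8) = s^4 - 12*s^2 + 16*s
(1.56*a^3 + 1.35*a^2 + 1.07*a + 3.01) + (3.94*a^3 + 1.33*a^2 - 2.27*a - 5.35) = 5.5*a^3 + 2.68*a^2 - 1.2*a - 2.34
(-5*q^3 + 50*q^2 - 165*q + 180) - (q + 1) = -5*q^3 + 50*q^2 - 166*q + 179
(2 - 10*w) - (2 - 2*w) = -8*w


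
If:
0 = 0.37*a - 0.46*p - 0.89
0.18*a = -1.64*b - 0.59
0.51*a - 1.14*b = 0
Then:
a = -0.65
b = -0.29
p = -2.45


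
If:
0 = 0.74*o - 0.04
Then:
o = 0.05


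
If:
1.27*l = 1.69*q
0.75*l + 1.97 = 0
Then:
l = -2.63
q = -1.97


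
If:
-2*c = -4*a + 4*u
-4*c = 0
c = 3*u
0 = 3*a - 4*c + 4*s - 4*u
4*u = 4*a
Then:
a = 0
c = 0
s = 0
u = 0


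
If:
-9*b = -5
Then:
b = 5/9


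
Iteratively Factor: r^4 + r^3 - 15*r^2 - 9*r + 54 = (r - 3)*(r^3 + 4*r^2 - 3*r - 18) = (r - 3)*(r + 3)*(r^2 + r - 6) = (r - 3)*(r - 2)*(r + 3)*(r + 3)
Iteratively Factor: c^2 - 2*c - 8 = (c - 4)*(c + 2)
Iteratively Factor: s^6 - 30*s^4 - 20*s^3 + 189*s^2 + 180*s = (s + 1)*(s^5 - s^4 - 29*s^3 + 9*s^2 + 180*s) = (s - 3)*(s + 1)*(s^4 + 2*s^3 - 23*s^2 - 60*s) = (s - 3)*(s + 1)*(s + 4)*(s^3 - 2*s^2 - 15*s) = (s - 5)*(s - 3)*(s + 1)*(s + 4)*(s^2 + 3*s) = (s - 5)*(s - 3)*(s + 1)*(s + 3)*(s + 4)*(s)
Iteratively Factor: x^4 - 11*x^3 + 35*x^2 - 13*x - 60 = (x + 1)*(x^3 - 12*x^2 + 47*x - 60) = (x - 4)*(x + 1)*(x^2 - 8*x + 15) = (x - 5)*(x - 4)*(x + 1)*(x - 3)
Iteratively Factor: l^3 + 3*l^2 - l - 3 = (l - 1)*(l^2 + 4*l + 3) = (l - 1)*(l + 3)*(l + 1)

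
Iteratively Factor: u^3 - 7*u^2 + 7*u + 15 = (u - 3)*(u^2 - 4*u - 5) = (u - 5)*(u - 3)*(u + 1)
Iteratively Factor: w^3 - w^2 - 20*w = (w)*(w^2 - w - 20) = w*(w + 4)*(w - 5)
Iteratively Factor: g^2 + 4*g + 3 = (g + 3)*(g + 1)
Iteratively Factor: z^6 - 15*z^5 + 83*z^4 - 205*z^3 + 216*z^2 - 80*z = (z - 4)*(z^5 - 11*z^4 + 39*z^3 - 49*z^2 + 20*z) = (z - 5)*(z - 4)*(z^4 - 6*z^3 + 9*z^2 - 4*z) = (z - 5)*(z - 4)^2*(z^3 - 2*z^2 + z) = (z - 5)*(z - 4)^2*(z - 1)*(z^2 - z) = z*(z - 5)*(z - 4)^2*(z - 1)*(z - 1)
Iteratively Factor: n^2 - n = (n)*(n - 1)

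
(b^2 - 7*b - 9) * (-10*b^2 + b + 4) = -10*b^4 + 71*b^3 + 87*b^2 - 37*b - 36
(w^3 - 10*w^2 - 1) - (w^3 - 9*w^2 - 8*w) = -w^2 + 8*w - 1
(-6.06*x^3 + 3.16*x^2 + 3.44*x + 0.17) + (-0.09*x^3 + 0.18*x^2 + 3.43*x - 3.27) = -6.15*x^3 + 3.34*x^2 + 6.87*x - 3.1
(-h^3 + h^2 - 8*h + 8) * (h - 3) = -h^4 + 4*h^3 - 11*h^2 + 32*h - 24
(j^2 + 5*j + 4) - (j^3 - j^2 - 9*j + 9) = -j^3 + 2*j^2 + 14*j - 5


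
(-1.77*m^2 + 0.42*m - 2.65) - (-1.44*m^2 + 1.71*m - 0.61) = -0.33*m^2 - 1.29*m - 2.04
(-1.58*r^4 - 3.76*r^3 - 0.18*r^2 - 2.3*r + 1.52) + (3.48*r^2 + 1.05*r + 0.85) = -1.58*r^4 - 3.76*r^3 + 3.3*r^2 - 1.25*r + 2.37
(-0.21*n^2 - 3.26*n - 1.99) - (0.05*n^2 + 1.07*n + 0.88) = -0.26*n^2 - 4.33*n - 2.87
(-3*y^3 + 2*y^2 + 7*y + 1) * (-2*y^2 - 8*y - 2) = 6*y^5 + 20*y^4 - 24*y^3 - 62*y^2 - 22*y - 2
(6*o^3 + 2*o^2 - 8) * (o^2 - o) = 6*o^5 - 4*o^4 - 2*o^3 - 8*o^2 + 8*o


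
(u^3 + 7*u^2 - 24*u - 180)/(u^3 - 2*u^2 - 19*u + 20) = (u^2 + 12*u + 36)/(u^2 + 3*u - 4)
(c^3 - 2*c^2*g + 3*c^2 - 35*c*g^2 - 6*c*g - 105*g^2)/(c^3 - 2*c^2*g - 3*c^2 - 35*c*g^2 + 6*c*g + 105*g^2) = (c + 3)/(c - 3)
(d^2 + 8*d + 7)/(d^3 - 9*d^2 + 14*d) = (d^2 + 8*d + 7)/(d*(d^2 - 9*d + 14))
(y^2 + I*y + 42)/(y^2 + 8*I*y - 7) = (y - 6*I)/(y + I)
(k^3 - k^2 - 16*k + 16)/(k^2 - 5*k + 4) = k + 4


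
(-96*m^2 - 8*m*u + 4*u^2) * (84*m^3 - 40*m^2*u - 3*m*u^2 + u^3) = -8064*m^5 + 3168*m^4*u + 944*m^3*u^2 - 232*m^2*u^3 - 20*m*u^4 + 4*u^5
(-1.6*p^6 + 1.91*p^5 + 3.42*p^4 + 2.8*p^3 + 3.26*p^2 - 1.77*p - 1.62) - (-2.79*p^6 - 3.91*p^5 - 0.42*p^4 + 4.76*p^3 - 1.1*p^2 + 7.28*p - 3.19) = 1.19*p^6 + 5.82*p^5 + 3.84*p^4 - 1.96*p^3 + 4.36*p^2 - 9.05*p + 1.57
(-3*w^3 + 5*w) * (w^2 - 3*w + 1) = -3*w^5 + 9*w^4 + 2*w^3 - 15*w^2 + 5*w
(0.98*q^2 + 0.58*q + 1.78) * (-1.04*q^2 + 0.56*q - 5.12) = -1.0192*q^4 - 0.0543999999999999*q^3 - 6.544*q^2 - 1.9728*q - 9.1136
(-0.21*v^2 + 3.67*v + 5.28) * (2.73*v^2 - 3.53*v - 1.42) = -0.5733*v^4 + 10.7604*v^3 + 1.7575*v^2 - 23.8498*v - 7.4976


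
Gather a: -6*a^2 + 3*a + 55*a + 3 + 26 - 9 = -6*a^2 + 58*a + 20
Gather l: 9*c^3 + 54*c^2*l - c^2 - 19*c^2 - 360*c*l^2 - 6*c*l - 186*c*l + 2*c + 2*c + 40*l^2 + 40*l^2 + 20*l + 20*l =9*c^3 - 20*c^2 + 4*c + l^2*(80 - 360*c) + l*(54*c^2 - 192*c + 40)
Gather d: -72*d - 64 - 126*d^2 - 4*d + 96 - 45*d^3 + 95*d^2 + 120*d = -45*d^3 - 31*d^2 + 44*d + 32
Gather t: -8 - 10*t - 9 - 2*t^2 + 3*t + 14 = -2*t^2 - 7*t - 3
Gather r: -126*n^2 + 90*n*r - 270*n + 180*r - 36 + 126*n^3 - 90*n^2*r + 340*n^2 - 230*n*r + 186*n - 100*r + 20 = 126*n^3 + 214*n^2 - 84*n + r*(-90*n^2 - 140*n + 80) - 16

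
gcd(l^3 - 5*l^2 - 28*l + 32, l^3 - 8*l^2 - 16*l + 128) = l^2 - 4*l - 32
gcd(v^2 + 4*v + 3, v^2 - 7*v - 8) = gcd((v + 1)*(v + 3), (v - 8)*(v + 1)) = v + 1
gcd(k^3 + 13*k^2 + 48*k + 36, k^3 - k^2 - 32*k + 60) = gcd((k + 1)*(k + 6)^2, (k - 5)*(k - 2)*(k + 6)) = k + 6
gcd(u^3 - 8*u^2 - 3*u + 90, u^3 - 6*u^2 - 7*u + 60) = u^2 - 2*u - 15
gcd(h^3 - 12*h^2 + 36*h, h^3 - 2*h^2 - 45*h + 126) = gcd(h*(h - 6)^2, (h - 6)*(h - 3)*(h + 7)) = h - 6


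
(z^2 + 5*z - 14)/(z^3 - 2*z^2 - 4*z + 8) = (z + 7)/(z^2 - 4)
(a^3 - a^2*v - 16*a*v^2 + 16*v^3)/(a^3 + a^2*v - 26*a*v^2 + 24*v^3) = (a + 4*v)/(a + 6*v)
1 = 1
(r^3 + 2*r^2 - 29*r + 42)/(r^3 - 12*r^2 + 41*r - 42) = (r + 7)/(r - 7)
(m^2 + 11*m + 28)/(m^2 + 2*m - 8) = (m + 7)/(m - 2)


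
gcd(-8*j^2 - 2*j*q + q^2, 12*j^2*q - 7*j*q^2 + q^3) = -4*j + q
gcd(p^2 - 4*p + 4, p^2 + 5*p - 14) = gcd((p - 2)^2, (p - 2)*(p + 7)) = p - 2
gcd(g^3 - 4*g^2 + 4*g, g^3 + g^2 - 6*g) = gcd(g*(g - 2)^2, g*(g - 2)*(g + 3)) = g^2 - 2*g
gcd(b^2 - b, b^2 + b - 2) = b - 1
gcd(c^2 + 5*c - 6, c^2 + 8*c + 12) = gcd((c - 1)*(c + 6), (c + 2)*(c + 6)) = c + 6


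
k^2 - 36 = (k - 6)*(k + 6)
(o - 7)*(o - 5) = o^2 - 12*o + 35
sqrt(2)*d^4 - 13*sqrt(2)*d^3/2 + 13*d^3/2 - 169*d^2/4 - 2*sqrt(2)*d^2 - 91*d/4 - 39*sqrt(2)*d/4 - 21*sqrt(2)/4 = (d - 7)*(d + 1/2)*(d + 3*sqrt(2))*(sqrt(2)*d + 1/2)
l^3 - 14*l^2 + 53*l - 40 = (l - 8)*(l - 5)*(l - 1)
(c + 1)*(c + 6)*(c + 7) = c^3 + 14*c^2 + 55*c + 42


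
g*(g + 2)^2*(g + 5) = g^4 + 9*g^3 + 24*g^2 + 20*g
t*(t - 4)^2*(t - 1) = t^4 - 9*t^3 + 24*t^2 - 16*t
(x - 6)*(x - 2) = x^2 - 8*x + 12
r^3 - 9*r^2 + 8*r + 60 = (r - 6)*(r - 5)*(r + 2)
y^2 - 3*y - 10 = (y - 5)*(y + 2)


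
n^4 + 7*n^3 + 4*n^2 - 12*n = n*(n - 1)*(n + 2)*(n + 6)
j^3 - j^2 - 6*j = j*(j - 3)*(j + 2)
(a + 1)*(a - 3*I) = a^2 + a - 3*I*a - 3*I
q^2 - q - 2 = (q - 2)*(q + 1)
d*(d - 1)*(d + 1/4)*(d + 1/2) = d^4 - d^3/4 - 5*d^2/8 - d/8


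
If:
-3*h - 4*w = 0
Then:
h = -4*w/3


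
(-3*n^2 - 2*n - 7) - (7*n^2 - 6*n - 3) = -10*n^2 + 4*n - 4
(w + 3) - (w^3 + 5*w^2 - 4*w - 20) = -w^3 - 5*w^2 + 5*w + 23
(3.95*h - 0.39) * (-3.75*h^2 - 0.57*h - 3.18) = -14.8125*h^3 - 0.789*h^2 - 12.3387*h + 1.2402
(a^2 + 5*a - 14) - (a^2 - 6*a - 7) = 11*a - 7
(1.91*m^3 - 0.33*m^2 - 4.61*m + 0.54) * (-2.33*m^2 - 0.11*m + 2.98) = -4.4503*m^5 + 0.5588*m^4 + 16.4694*m^3 - 1.7345*m^2 - 13.7972*m + 1.6092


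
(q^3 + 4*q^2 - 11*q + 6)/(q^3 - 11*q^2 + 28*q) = (q^3 + 4*q^2 - 11*q + 6)/(q*(q^2 - 11*q + 28))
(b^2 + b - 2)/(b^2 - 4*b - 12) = (b - 1)/(b - 6)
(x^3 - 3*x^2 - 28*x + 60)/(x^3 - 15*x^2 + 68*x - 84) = (x + 5)/(x - 7)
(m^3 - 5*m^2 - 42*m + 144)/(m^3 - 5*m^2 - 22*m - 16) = (m^2 + 3*m - 18)/(m^2 + 3*m + 2)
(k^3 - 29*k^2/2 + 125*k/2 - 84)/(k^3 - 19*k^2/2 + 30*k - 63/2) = (k - 8)/(k - 3)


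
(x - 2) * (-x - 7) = -x^2 - 5*x + 14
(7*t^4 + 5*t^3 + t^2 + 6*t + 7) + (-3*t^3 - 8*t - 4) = 7*t^4 + 2*t^3 + t^2 - 2*t + 3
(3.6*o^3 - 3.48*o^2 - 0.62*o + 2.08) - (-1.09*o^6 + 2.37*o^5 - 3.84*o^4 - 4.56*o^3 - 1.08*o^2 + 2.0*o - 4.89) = 1.09*o^6 - 2.37*o^5 + 3.84*o^4 + 8.16*o^3 - 2.4*o^2 - 2.62*o + 6.97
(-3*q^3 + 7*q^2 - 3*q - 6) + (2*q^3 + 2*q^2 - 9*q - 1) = -q^3 + 9*q^2 - 12*q - 7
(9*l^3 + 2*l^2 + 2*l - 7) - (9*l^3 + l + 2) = 2*l^2 + l - 9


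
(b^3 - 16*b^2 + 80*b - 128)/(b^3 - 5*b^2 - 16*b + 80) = (b^2 - 12*b + 32)/(b^2 - b - 20)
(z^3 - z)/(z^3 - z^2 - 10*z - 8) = z*(z - 1)/(z^2 - 2*z - 8)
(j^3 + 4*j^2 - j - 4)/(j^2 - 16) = (j^2 - 1)/(j - 4)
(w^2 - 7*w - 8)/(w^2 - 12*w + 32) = (w + 1)/(w - 4)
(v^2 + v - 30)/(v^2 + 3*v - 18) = (v - 5)/(v - 3)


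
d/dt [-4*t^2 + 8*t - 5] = 8 - 8*t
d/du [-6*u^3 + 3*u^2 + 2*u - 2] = -18*u^2 + 6*u + 2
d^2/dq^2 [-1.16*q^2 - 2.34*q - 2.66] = -2.32000000000000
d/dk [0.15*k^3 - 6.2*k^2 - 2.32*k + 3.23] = 0.45*k^2 - 12.4*k - 2.32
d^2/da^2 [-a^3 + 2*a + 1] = -6*a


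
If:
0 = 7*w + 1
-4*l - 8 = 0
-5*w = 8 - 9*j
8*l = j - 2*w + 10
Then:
No Solution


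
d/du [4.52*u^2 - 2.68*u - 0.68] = 9.04*u - 2.68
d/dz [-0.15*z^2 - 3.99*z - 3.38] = -0.3*z - 3.99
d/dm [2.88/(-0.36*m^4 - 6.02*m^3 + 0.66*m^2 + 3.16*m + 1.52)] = (4.1472*m^3 + 52.0128*m^2 - 3.8016*m - 9.1008)/(-0.36*m^4 - 6.02*m^3 + 0.66*m^2 + 3.16*m + 1.52)^2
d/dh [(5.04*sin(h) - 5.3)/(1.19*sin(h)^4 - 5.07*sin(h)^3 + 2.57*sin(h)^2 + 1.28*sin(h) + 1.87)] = (-17.9928*sin(h)^4 + 76.3336*sin(h)^3 - 93.5658*sin(h)^2 + 27.242*sin(h) + 16.2088)*cos(h)/(1.4161*sin(h)^8 - 12.0666*sin(h)^7 + 31.8215*sin(h)^6 - 23.0134*sin(h)^5 - 1.9237*sin(h)^4 - 12.3826*sin(h)^3 + 11.2502*sin(h)^2 + 4.7872*sin(h) + 3.4969)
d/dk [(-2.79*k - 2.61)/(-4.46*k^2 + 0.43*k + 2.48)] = (12.4434*k^2 - 1.1997*k - (2.79*k + 2.61)*(8.92*k - 0.43) - 6.9192)/(-4.46*k^2 + 0.43*k + 2.48)^2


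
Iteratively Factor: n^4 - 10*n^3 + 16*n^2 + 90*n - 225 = (n + 3)*(n^3 - 13*n^2 + 55*n - 75) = (n - 5)*(n + 3)*(n^2 - 8*n + 15) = (n - 5)*(n - 3)*(n + 3)*(n - 5)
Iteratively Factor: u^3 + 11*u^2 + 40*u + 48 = (u + 3)*(u^2 + 8*u + 16) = (u + 3)*(u + 4)*(u + 4)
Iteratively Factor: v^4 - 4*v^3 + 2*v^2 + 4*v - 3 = (v - 3)*(v^3 - v^2 - v + 1) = (v - 3)*(v - 1)*(v^2 - 1) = (v - 3)*(v - 1)*(v + 1)*(v - 1)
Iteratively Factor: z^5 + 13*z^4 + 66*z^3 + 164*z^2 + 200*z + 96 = (z + 2)*(z^4 + 11*z^3 + 44*z^2 + 76*z + 48) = (z + 2)^2*(z^3 + 9*z^2 + 26*z + 24) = (z + 2)^3*(z^2 + 7*z + 12) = (z + 2)^3*(z + 3)*(z + 4)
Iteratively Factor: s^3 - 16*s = (s - 4)*(s^2 + 4*s) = s*(s - 4)*(s + 4)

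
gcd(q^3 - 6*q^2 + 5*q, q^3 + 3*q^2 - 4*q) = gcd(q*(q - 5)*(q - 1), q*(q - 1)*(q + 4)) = q^2 - q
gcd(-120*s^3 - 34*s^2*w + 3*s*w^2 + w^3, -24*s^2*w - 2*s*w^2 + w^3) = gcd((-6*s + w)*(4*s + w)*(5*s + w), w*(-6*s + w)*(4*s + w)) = 24*s^2 + 2*s*w - w^2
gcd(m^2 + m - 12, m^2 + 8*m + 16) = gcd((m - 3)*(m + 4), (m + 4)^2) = m + 4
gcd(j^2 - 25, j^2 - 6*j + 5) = j - 5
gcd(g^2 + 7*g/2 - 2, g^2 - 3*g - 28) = g + 4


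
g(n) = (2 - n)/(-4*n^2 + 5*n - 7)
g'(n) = (2 - n)*(8*n - 5)/(-4*n^2 + 5*n - 7)^2 - 1/(-4*n^2 + 5*n - 7)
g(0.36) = -0.29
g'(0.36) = 0.07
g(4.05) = 0.04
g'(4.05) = -0.00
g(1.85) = -0.01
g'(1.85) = 0.10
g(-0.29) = -0.26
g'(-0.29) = -0.10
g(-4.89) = -0.05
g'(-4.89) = -0.01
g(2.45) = 0.02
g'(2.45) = 0.03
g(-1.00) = -0.19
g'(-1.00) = -0.09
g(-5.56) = -0.05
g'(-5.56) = -0.01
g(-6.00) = -0.04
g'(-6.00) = -0.00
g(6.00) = 0.03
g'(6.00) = 0.00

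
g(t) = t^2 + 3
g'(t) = 2*t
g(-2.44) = 8.95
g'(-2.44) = -4.88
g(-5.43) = 32.48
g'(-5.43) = -10.86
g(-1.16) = 4.35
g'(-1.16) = -2.32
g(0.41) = 3.17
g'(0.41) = 0.82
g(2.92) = 11.53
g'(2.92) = 5.84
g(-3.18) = 13.11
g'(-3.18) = -6.36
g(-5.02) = 28.20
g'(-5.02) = -10.04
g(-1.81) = 6.28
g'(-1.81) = -3.62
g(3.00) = 12.00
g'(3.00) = 6.00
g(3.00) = 12.00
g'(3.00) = 6.00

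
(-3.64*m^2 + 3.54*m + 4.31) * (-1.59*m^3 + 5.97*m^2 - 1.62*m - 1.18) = 5.7876*m^5 - 27.3594*m^4 + 20.1777*m^3 + 24.2911*m^2 - 11.1594*m - 5.0858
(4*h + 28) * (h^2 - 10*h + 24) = 4*h^3 - 12*h^2 - 184*h + 672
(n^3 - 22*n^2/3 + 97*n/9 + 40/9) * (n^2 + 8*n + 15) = n^5 + 2*n^4/3 - 296*n^3/9 - 58*n^2/3 + 1775*n/9 + 200/3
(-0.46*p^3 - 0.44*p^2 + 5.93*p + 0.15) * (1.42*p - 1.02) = -0.6532*p^4 - 0.1556*p^3 + 8.8694*p^2 - 5.8356*p - 0.153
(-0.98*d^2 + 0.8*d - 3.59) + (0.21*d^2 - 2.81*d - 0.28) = -0.77*d^2 - 2.01*d - 3.87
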